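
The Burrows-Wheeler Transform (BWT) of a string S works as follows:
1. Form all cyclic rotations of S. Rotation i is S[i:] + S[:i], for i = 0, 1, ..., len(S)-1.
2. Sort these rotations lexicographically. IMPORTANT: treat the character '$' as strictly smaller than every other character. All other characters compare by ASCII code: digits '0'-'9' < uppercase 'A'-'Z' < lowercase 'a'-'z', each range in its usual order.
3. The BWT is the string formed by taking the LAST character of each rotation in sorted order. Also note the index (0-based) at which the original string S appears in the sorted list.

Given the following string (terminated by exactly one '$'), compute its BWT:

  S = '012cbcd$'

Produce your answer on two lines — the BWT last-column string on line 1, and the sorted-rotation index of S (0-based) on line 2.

All 8 rotations (rotation i = S[i:]+S[:i]):
  rot[0] = 012cbcd$
  rot[1] = 12cbcd$0
  rot[2] = 2cbcd$01
  rot[3] = cbcd$012
  rot[4] = bcd$012c
  rot[5] = cd$012cb
  rot[6] = d$012cbc
  rot[7] = $012cbcd
Sorted (with $ < everything):
  sorted[0] = $012cbcd  (last char: 'd')
  sorted[1] = 012cbcd$  (last char: '$')
  sorted[2] = 12cbcd$0  (last char: '0')
  sorted[3] = 2cbcd$01  (last char: '1')
  sorted[4] = bcd$012c  (last char: 'c')
  sorted[5] = cbcd$012  (last char: '2')
  sorted[6] = cd$012cb  (last char: 'b')
  sorted[7] = d$012cbc  (last char: 'c')
Last column: d$01c2bc
Original string S is at sorted index 1

Answer: d$01c2bc
1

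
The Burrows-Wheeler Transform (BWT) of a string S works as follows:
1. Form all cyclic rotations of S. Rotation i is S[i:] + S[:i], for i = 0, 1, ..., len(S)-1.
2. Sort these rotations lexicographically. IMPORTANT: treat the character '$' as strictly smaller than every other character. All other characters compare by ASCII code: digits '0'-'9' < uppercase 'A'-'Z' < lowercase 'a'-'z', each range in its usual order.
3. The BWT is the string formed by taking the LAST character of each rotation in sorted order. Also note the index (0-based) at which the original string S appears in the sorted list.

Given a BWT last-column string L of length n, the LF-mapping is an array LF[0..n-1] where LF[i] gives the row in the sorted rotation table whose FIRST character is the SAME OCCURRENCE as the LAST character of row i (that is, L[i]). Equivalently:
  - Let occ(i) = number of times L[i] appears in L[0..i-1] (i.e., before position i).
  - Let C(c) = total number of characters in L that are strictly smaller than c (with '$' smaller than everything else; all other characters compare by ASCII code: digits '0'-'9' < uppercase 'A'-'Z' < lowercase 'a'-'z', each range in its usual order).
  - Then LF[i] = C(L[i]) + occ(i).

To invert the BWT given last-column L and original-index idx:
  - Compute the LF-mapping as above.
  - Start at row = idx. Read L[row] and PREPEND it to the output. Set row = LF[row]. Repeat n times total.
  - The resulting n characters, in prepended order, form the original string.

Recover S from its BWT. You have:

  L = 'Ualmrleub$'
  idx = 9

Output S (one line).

LF mapping: 1 2 5 7 8 6 4 9 3 0
Walk LF starting at row 9, prepending L[row]:
  step 1: row=9, L[9]='$', prepend. Next row=LF[9]=0
  step 2: row=0, L[0]='U', prepend. Next row=LF[0]=1
  step 3: row=1, L[1]='a', prepend. Next row=LF[1]=2
  step 4: row=2, L[2]='l', prepend. Next row=LF[2]=5
  step 5: row=5, L[5]='l', prepend. Next row=LF[5]=6
  step 6: row=6, L[6]='e', prepend. Next row=LF[6]=4
  step 7: row=4, L[4]='r', prepend. Next row=LF[4]=8
  step 8: row=8, L[8]='b', prepend. Next row=LF[8]=3
  step 9: row=3, L[3]='m', prepend. Next row=LF[3]=7
  step 10: row=7, L[7]='u', prepend. Next row=LF[7]=9
Reversed output: umbrellaU$

Answer: umbrellaU$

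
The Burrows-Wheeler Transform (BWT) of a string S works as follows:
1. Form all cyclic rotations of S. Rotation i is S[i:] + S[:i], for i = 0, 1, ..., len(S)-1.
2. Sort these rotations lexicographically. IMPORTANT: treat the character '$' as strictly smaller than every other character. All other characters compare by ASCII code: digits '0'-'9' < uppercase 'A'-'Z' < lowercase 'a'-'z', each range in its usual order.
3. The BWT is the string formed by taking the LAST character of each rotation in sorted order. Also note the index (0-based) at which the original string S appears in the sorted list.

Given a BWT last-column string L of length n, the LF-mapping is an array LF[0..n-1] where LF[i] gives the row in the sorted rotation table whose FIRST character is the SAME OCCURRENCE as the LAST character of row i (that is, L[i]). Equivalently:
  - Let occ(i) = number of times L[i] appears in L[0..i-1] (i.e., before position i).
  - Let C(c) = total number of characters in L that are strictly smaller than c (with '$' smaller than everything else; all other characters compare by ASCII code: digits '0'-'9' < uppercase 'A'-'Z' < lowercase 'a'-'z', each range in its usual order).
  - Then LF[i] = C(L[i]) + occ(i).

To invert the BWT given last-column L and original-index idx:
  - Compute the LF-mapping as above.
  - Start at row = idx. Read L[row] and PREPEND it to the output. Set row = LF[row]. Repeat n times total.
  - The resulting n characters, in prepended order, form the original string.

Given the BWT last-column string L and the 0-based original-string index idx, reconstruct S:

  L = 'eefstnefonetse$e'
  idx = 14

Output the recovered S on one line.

Answer: tennesseetoffee$

Derivation:
LF mapping: 1 2 7 12 14 9 3 8 11 10 4 15 13 5 0 6
Walk LF starting at row 14, prepending L[row]:
  step 1: row=14, L[14]='$', prepend. Next row=LF[14]=0
  step 2: row=0, L[0]='e', prepend. Next row=LF[0]=1
  step 3: row=1, L[1]='e', prepend. Next row=LF[1]=2
  step 4: row=2, L[2]='f', prepend. Next row=LF[2]=7
  step 5: row=7, L[7]='f', prepend. Next row=LF[7]=8
  step 6: row=8, L[8]='o', prepend. Next row=LF[8]=11
  step 7: row=11, L[11]='t', prepend. Next row=LF[11]=15
  step 8: row=15, L[15]='e', prepend. Next row=LF[15]=6
  step 9: row=6, L[6]='e', prepend. Next row=LF[6]=3
  step 10: row=3, L[3]='s', prepend. Next row=LF[3]=12
  step 11: row=12, L[12]='s', prepend. Next row=LF[12]=13
  step 12: row=13, L[13]='e', prepend. Next row=LF[13]=5
  step 13: row=5, L[5]='n', prepend. Next row=LF[5]=9
  step 14: row=9, L[9]='n', prepend. Next row=LF[9]=10
  step 15: row=10, L[10]='e', prepend. Next row=LF[10]=4
  step 16: row=4, L[4]='t', prepend. Next row=LF[4]=14
Reversed output: tennesseetoffee$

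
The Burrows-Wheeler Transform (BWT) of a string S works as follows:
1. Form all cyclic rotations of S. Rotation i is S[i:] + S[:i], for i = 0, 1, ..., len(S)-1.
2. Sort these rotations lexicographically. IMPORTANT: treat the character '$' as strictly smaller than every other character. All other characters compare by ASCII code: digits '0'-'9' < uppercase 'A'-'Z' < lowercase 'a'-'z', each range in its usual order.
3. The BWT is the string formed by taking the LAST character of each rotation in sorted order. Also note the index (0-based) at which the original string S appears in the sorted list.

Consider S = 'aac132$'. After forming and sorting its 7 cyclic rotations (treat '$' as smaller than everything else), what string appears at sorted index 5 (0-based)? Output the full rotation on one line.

Answer: ac132$a

Derivation:
All 7 rotations (rotation i = S[i:]+S[:i]):
  rot[0] = aac132$
  rot[1] = ac132$a
  rot[2] = c132$aa
  rot[3] = 132$aac
  rot[4] = 32$aac1
  rot[5] = 2$aac13
  rot[6] = $aac132
Sorted (with $ < everything):
  sorted[0] = $aac132
  sorted[1] = 132$aac
  sorted[2] = 2$aac13
  sorted[3] = 32$aac1
  sorted[4] = aac132$
  sorted[5] = ac132$a
  sorted[6] = c132$aa
sorted[5] = ac132$a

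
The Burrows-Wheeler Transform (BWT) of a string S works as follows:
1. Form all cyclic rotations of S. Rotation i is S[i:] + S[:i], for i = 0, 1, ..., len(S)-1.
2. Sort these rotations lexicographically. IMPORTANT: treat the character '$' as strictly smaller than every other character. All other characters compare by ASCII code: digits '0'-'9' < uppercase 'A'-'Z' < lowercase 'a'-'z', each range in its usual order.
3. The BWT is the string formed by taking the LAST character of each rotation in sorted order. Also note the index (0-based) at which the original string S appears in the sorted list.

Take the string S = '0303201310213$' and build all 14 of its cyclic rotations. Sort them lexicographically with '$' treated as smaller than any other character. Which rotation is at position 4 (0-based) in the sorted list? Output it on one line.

Answer: 03201310213$03

Derivation:
All 14 rotations (rotation i = S[i:]+S[:i]):
  rot[0] = 0303201310213$
  rot[1] = 303201310213$0
  rot[2] = 03201310213$03
  rot[3] = 3201310213$030
  rot[4] = 201310213$0303
  rot[5] = 01310213$03032
  rot[6] = 1310213$030320
  rot[7] = 310213$0303201
  rot[8] = 10213$03032013
  rot[9] = 0213$030320131
  rot[10] = 213$0303201310
  rot[11] = 13$03032013102
  rot[12] = 3$030320131021
  rot[13] = $0303201310213
Sorted (with $ < everything):
  sorted[0] = $0303201310213
  sorted[1] = 01310213$03032
  sorted[2] = 0213$030320131
  sorted[3] = 0303201310213$
  sorted[4] = 03201310213$03
  sorted[5] = 10213$03032013
  sorted[6] = 13$03032013102
  sorted[7] = 1310213$030320
  sorted[8] = 201310213$0303
  sorted[9] = 213$0303201310
  sorted[10] = 3$030320131021
  sorted[11] = 303201310213$0
  sorted[12] = 310213$0303201
  sorted[13] = 3201310213$030
sorted[4] = 03201310213$03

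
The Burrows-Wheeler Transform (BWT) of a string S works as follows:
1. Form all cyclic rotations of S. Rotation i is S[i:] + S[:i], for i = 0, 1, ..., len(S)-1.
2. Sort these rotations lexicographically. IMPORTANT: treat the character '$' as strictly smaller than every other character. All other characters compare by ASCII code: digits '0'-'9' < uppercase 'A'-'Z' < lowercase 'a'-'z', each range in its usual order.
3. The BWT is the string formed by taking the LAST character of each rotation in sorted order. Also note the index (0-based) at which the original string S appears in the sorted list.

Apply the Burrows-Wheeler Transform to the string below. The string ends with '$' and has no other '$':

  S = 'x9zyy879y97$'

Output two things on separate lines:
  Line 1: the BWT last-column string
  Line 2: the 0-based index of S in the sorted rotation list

Answer: 798yy7x$y9z9
7

Derivation:
All 12 rotations (rotation i = S[i:]+S[:i]):
  rot[0] = x9zyy879y97$
  rot[1] = 9zyy879y97$x
  rot[2] = zyy879y97$x9
  rot[3] = yy879y97$x9z
  rot[4] = y879y97$x9zy
  rot[5] = 879y97$x9zyy
  rot[6] = 79y97$x9zyy8
  rot[7] = 9y97$x9zyy87
  rot[8] = y97$x9zyy879
  rot[9] = 97$x9zyy879y
  rot[10] = 7$x9zyy879y9
  rot[11] = $x9zyy879y97
Sorted (with $ < everything):
  sorted[0] = $x9zyy879y97  (last char: '7')
  sorted[1] = 7$x9zyy879y9  (last char: '9')
  sorted[2] = 79y97$x9zyy8  (last char: '8')
  sorted[3] = 879y97$x9zyy  (last char: 'y')
  sorted[4] = 97$x9zyy879y  (last char: 'y')
  sorted[5] = 9y97$x9zyy87  (last char: '7')
  sorted[6] = 9zyy879y97$x  (last char: 'x')
  sorted[7] = x9zyy879y97$  (last char: '$')
  sorted[8] = y879y97$x9zy  (last char: 'y')
  sorted[9] = y97$x9zyy879  (last char: '9')
  sorted[10] = yy879y97$x9z  (last char: 'z')
  sorted[11] = zyy879y97$x9  (last char: '9')
Last column: 798yy7x$y9z9
Original string S is at sorted index 7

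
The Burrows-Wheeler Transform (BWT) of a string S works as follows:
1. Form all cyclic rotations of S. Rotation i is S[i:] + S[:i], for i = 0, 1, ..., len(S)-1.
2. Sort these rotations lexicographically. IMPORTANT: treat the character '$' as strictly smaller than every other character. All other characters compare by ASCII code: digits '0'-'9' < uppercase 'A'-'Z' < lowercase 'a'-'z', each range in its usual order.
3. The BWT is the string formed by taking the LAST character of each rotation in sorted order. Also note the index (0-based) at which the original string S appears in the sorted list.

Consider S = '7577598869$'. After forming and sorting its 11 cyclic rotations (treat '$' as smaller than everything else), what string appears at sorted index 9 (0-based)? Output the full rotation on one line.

All 11 rotations (rotation i = S[i:]+S[:i]):
  rot[0] = 7577598869$
  rot[1] = 577598869$7
  rot[2] = 77598869$75
  rot[3] = 7598869$757
  rot[4] = 598869$7577
  rot[5] = 98869$75775
  rot[6] = 8869$757759
  rot[7] = 869$7577598
  rot[8] = 69$75775988
  rot[9] = 9$757759886
  rot[10] = $7577598869
Sorted (with $ < everything):
  sorted[0] = $7577598869
  sorted[1] = 577598869$7
  sorted[2] = 598869$7577
  sorted[3] = 69$75775988
  sorted[4] = 7577598869$
  sorted[5] = 7598869$757
  sorted[6] = 77598869$75
  sorted[7] = 869$7577598
  sorted[8] = 8869$757759
  sorted[9] = 9$757759886
  sorted[10] = 98869$75775
sorted[9] = 9$757759886

Answer: 9$757759886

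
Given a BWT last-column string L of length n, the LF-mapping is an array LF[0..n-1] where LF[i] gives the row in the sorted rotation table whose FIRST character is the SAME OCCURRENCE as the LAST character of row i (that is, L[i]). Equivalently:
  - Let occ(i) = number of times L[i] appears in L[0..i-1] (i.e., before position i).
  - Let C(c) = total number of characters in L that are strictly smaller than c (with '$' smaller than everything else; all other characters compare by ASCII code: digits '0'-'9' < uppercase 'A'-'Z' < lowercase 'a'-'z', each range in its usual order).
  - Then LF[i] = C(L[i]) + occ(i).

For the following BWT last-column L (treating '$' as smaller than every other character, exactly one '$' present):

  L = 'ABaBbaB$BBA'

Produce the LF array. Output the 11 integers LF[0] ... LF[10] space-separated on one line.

Answer: 1 3 8 4 10 9 5 0 6 7 2

Derivation:
Char counts: '$':1, 'A':2, 'B':5, 'a':2, 'b':1
C (first-col start): C('$')=0, C('A')=1, C('B')=3, C('a')=8, C('b')=10
L[0]='A': occ=0, LF[0]=C('A')+0=1+0=1
L[1]='B': occ=0, LF[1]=C('B')+0=3+0=3
L[2]='a': occ=0, LF[2]=C('a')+0=8+0=8
L[3]='B': occ=1, LF[3]=C('B')+1=3+1=4
L[4]='b': occ=0, LF[4]=C('b')+0=10+0=10
L[5]='a': occ=1, LF[5]=C('a')+1=8+1=9
L[6]='B': occ=2, LF[6]=C('B')+2=3+2=5
L[7]='$': occ=0, LF[7]=C('$')+0=0+0=0
L[8]='B': occ=3, LF[8]=C('B')+3=3+3=6
L[9]='B': occ=4, LF[9]=C('B')+4=3+4=7
L[10]='A': occ=1, LF[10]=C('A')+1=1+1=2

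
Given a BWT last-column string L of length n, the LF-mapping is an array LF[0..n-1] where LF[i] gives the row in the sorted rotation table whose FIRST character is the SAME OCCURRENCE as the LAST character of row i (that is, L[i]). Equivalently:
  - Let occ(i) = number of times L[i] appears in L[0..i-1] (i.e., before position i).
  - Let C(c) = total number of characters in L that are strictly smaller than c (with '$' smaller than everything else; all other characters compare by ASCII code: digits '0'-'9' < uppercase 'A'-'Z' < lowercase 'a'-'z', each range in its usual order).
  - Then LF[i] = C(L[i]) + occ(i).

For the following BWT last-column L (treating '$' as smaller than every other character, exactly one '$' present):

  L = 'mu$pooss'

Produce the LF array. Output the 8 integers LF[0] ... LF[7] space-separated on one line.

Answer: 1 7 0 4 2 3 5 6

Derivation:
Char counts: '$':1, 'm':1, 'o':2, 'p':1, 's':2, 'u':1
C (first-col start): C('$')=0, C('m')=1, C('o')=2, C('p')=4, C('s')=5, C('u')=7
L[0]='m': occ=0, LF[0]=C('m')+0=1+0=1
L[1]='u': occ=0, LF[1]=C('u')+0=7+0=7
L[2]='$': occ=0, LF[2]=C('$')+0=0+0=0
L[3]='p': occ=0, LF[3]=C('p')+0=4+0=4
L[4]='o': occ=0, LF[4]=C('o')+0=2+0=2
L[5]='o': occ=1, LF[5]=C('o')+1=2+1=3
L[6]='s': occ=0, LF[6]=C('s')+0=5+0=5
L[7]='s': occ=1, LF[7]=C('s')+1=5+1=6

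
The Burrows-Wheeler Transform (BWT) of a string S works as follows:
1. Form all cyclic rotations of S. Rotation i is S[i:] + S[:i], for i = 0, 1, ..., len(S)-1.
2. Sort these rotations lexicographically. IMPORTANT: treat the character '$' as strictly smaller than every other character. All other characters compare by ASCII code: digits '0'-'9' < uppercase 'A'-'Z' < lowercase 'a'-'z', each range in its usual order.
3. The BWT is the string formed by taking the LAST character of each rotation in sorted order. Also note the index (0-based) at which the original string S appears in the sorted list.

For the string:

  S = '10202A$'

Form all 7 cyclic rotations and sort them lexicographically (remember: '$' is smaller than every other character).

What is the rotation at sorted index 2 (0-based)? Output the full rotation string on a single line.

All 7 rotations (rotation i = S[i:]+S[:i]):
  rot[0] = 10202A$
  rot[1] = 0202A$1
  rot[2] = 202A$10
  rot[3] = 02A$102
  rot[4] = 2A$1020
  rot[5] = A$10202
  rot[6] = $10202A
Sorted (with $ < everything):
  sorted[0] = $10202A
  sorted[1] = 0202A$1
  sorted[2] = 02A$102
  sorted[3] = 10202A$
  sorted[4] = 202A$10
  sorted[5] = 2A$1020
  sorted[6] = A$10202
sorted[2] = 02A$102

Answer: 02A$102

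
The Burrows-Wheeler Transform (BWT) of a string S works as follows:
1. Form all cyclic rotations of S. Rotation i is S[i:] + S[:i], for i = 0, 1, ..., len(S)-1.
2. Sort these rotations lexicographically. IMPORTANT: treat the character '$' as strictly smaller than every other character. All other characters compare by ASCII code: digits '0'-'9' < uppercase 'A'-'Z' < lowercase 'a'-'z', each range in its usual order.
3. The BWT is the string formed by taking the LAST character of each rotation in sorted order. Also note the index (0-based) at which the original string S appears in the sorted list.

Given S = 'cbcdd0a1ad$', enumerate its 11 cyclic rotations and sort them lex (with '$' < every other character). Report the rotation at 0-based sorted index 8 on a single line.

All 11 rotations (rotation i = S[i:]+S[:i]):
  rot[0] = cbcdd0a1ad$
  rot[1] = bcdd0a1ad$c
  rot[2] = cdd0a1ad$cb
  rot[3] = dd0a1ad$cbc
  rot[4] = d0a1ad$cbcd
  rot[5] = 0a1ad$cbcdd
  rot[6] = a1ad$cbcdd0
  rot[7] = 1ad$cbcdd0a
  rot[8] = ad$cbcdd0a1
  rot[9] = d$cbcdd0a1a
  rot[10] = $cbcdd0a1ad
Sorted (with $ < everything):
  sorted[0] = $cbcdd0a1ad
  sorted[1] = 0a1ad$cbcdd
  sorted[2] = 1ad$cbcdd0a
  sorted[3] = a1ad$cbcdd0
  sorted[4] = ad$cbcdd0a1
  sorted[5] = bcdd0a1ad$c
  sorted[6] = cbcdd0a1ad$
  sorted[7] = cdd0a1ad$cb
  sorted[8] = d$cbcdd0a1a
  sorted[9] = d0a1ad$cbcd
  sorted[10] = dd0a1ad$cbc
sorted[8] = d$cbcdd0a1a

Answer: d$cbcdd0a1a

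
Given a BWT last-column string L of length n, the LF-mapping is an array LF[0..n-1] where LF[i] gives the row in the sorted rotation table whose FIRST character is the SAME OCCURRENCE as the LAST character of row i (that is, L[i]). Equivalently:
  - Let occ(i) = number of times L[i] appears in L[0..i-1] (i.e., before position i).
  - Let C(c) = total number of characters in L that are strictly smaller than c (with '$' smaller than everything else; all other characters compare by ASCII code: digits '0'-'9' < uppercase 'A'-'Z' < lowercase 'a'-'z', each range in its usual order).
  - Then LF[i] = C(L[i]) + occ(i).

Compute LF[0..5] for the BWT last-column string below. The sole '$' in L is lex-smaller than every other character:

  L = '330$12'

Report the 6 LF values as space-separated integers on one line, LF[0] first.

Answer: 4 5 1 0 2 3

Derivation:
Char counts: '$':1, '0':1, '1':1, '2':1, '3':2
C (first-col start): C('$')=0, C('0')=1, C('1')=2, C('2')=3, C('3')=4
L[0]='3': occ=0, LF[0]=C('3')+0=4+0=4
L[1]='3': occ=1, LF[1]=C('3')+1=4+1=5
L[2]='0': occ=0, LF[2]=C('0')+0=1+0=1
L[3]='$': occ=0, LF[3]=C('$')+0=0+0=0
L[4]='1': occ=0, LF[4]=C('1')+0=2+0=2
L[5]='2': occ=0, LF[5]=C('2')+0=3+0=3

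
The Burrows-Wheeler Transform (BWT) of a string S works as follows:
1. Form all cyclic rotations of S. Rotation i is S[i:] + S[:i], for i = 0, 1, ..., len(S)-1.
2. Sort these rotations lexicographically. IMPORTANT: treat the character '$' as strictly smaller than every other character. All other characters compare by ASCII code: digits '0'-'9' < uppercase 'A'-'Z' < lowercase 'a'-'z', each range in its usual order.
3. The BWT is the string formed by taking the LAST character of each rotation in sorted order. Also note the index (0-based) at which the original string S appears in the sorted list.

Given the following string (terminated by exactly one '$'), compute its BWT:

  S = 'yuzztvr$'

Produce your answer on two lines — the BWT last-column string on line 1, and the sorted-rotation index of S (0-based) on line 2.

All 8 rotations (rotation i = S[i:]+S[:i]):
  rot[0] = yuzztvr$
  rot[1] = uzztvr$y
  rot[2] = zztvr$yu
  rot[3] = ztvr$yuz
  rot[4] = tvr$yuzz
  rot[5] = vr$yuzzt
  rot[6] = r$yuzztv
  rot[7] = $yuzztvr
Sorted (with $ < everything):
  sorted[0] = $yuzztvr  (last char: 'r')
  sorted[1] = r$yuzztv  (last char: 'v')
  sorted[2] = tvr$yuzz  (last char: 'z')
  sorted[3] = uzztvr$y  (last char: 'y')
  sorted[4] = vr$yuzzt  (last char: 't')
  sorted[5] = yuzztvr$  (last char: '$')
  sorted[6] = ztvr$yuz  (last char: 'z')
  sorted[7] = zztvr$yu  (last char: 'u')
Last column: rvzyt$zu
Original string S is at sorted index 5

Answer: rvzyt$zu
5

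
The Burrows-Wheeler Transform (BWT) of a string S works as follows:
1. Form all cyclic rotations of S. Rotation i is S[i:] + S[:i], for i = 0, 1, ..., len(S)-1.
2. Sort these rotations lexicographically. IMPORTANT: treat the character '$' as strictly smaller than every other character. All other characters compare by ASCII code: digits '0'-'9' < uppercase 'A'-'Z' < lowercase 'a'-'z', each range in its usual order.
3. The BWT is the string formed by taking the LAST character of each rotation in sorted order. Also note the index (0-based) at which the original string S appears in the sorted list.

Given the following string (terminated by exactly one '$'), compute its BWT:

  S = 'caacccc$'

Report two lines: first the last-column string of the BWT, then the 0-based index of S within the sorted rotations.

Answer: ccac$cca
4

Derivation:
All 8 rotations (rotation i = S[i:]+S[:i]):
  rot[0] = caacccc$
  rot[1] = aacccc$c
  rot[2] = acccc$ca
  rot[3] = cccc$caa
  rot[4] = ccc$caac
  rot[5] = cc$caacc
  rot[6] = c$caaccc
  rot[7] = $caacccc
Sorted (with $ < everything):
  sorted[0] = $caacccc  (last char: 'c')
  sorted[1] = aacccc$c  (last char: 'c')
  sorted[2] = acccc$ca  (last char: 'a')
  sorted[3] = c$caaccc  (last char: 'c')
  sorted[4] = caacccc$  (last char: '$')
  sorted[5] = cc$caacc  (last char: 'c')
  sorted[6] = ccc$caac  (last char: 'c')
  sorted[7] = cccc$caa  (last char: 'a')
Last column: ccac$cca
Original string S is at sorted index 4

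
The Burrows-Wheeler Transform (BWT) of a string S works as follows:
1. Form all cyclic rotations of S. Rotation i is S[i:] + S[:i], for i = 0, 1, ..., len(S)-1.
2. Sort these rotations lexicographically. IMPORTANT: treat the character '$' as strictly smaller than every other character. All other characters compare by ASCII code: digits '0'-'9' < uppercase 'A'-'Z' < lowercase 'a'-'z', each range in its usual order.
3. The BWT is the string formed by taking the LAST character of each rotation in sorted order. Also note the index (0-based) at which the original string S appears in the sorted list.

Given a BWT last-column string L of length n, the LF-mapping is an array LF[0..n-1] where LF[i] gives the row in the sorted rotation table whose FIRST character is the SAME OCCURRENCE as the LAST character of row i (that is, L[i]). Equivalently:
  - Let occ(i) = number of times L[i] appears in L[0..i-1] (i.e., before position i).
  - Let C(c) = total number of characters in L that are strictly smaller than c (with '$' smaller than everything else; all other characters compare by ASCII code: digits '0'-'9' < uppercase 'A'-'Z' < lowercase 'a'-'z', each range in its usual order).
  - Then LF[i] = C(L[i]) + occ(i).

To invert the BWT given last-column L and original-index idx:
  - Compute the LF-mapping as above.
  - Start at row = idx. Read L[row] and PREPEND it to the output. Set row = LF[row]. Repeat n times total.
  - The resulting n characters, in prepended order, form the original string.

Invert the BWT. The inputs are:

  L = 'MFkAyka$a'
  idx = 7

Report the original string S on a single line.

LF mapping: 3 2 6 1 8 7 4 0 5
Walk LF starting at row 7, prepending L[row]:
  step 1: row=7, L[7]='$', prepend. Next row=LF[7]=0
  step 2: row=0, L[0]='M', prepend. Next row=LF[0]=3
  step 3: row=3, L[3]='A', prepend. Next row=LF[3]=1
  step 4: row=1, L[1]='F', prepend. Next row=LF[1]=2
  step 5: row=2, L[2]='k', prepend. Next row=LF[2]=6
  step 6: row=6, L[6]='a', prepend. Next row=LF[6]=4
  step 7: row=4, L[4]='y', prepend. Next row=LF[4]=8
  step 8: row=8, L[8]='a', prepend. Next row=LF[8]=5
  step 9: row=5, L[5]='k', prepend. Next row=LF[5]=7
Reversed output: kayakFAM$

Answer: kayakFAM$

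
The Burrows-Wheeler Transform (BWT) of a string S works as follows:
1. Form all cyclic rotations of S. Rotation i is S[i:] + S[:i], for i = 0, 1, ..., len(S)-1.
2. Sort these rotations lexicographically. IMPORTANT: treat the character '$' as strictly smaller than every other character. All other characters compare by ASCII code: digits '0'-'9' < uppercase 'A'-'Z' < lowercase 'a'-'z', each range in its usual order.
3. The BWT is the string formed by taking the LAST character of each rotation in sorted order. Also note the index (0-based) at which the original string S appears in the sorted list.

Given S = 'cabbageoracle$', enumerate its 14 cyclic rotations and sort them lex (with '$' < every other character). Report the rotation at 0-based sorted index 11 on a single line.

Answer: le$cabbageorac

Derivation:
All 14 rotations (rotation i = S[i:]+S[:i]):
  rot[0] = cabbageoracle$
  rot[1] = abbageoracle$c
  rot[2] = bbageoracle$ca
  rot[3] = bageoracle$cab
  rot[4] = ageoracle$cabb
  rot[5] = georacle$cabba
  rot[6] = eoracle$cabbag
  rot[7] = oracle$cabbage
  rot[8] = racle$cabbageo
  rot[9] = acle$cabbageor
  rot[10] = cle$cabbageora
  rot[11] = le$cabbageorac
  rot[12] = e$cabbageoracl
  rot[13] = $cabbageoracle
Sorted (with $ < everything):
  sorted[0] = $cabbageoracle
  sorted[1] = abbageoracle$c
  sorted[2] = acle$cabbageor
  sorted[3] = ageoracle$cabb
  sorted[4] = bageoracle$cab
  sorted[5] = bbageoracle$ca
  sorted[6] = cabbageoracle$
  sorted[7] = cle$cabbageora
  sorted[8] = e$cabbageoracl
  sorted[9] = eoracle$cabbag
  sorted[10] = georacle$cabba
  sorted[11] = le$cabbageorac
  sorted[12] = oracle$cabbage
  sorted[13] = racle$cabbageo
sorted[11] = le$cabbageorac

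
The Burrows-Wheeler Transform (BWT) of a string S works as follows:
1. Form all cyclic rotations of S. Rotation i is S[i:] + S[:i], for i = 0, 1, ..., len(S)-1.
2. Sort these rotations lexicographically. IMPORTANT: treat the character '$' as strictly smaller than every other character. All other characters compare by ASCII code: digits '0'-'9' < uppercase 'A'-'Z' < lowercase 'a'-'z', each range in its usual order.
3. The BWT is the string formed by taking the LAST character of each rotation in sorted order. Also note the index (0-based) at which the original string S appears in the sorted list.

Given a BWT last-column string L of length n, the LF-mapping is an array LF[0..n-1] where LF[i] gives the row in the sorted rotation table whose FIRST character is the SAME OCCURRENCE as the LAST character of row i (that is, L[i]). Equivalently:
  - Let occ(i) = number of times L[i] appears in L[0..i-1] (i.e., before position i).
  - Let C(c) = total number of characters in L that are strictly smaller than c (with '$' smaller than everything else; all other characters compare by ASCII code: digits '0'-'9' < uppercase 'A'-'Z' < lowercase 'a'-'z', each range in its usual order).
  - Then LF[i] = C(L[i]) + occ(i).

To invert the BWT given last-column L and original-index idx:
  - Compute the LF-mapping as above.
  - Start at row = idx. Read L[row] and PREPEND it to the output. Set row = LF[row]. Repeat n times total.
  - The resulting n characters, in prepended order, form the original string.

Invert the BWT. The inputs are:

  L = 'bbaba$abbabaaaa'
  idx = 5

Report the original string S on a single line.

Answer: abaabababbaaab$

Derivation:
LF mapping: 9 10 1 11 2 0 3 12 13 4 14 5 6 7 8
Walk LF starting at row 5, prepending L[row]:
  step 1: row=5, L[5]='$', prepend. Next row=LF[5]=0
  step 2: row=0, L[0]='b', prepend. Next row=LF[0]=9
  step 3: row=9, L[9]='a', prepend. Next row=LF[9]=4
  step 4: row=4, L[4]='a', prepend. Next row=LF[4]=2
  step 5: row=2, L[2]='a', prepend. Next row=LF[2]=1
  step 6: row=1, L[1]='b', prepend. Next row=LF[1]=10
  step 7: row=10, L[10]='b', prepend. Next row=LF[10]=14
  step 8: row=14, L[14]='a', prepend. Next row=LF[14]=8
  step 9: row=8, L[8]='b', prepend. Next row=LF[8]=13
  step 10: row=13, L[13]='a', prepend. Next row=LF[13]=7
  step 11: row=7, L[7]='b', prepend. Next row=LF[7]=12
  step 12: row=12, L[12]='a', prepend. Next row=LF[12]=6
  step 13: row=6, L[6]='a', prepend. Next row=LF[6]=3
  step 14: row=3, L[3]='b', prepend. Next row=LF[3]=11
  step 15: row=11, L[11]='a', prepend. Next row=LF[11]=5
Reversed output: abaabababbaaab$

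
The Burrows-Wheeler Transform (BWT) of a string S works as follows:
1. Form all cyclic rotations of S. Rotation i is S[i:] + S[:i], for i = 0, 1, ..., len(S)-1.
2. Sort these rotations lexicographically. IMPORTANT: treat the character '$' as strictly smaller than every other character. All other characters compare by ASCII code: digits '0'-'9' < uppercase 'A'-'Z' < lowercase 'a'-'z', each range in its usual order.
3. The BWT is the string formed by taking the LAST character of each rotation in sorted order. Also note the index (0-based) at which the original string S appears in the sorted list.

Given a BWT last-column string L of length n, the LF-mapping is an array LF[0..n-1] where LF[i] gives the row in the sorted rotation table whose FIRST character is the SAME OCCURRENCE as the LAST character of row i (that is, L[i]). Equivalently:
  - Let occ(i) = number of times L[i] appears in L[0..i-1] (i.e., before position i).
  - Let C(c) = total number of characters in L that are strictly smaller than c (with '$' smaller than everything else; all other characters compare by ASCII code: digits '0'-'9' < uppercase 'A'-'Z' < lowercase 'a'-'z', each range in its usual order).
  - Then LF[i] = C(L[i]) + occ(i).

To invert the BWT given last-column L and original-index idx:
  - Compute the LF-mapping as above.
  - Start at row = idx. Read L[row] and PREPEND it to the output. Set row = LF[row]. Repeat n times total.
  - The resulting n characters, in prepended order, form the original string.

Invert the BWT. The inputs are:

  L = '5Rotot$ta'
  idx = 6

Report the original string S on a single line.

Answer: tattooR5$

Derivation:
LF mapping: 1 2 4 6 5 7 0 8 3
Walk LF starting at row 6, prepending L[row]:
  step 1: row=6, L[6]='$', prepend. Next row=LF[6]=0
  step 2: row=0, L[0]='5', prepend. Next row=LF[0]=1
  step 3: row=1, L[1]='R', prepend. Next row=LF[1]=2
  step 4: row=2, L[2]='o', prepend. Next row=LF[2]=4
  step 5: row=4, L[4]='o', prepend. Next row=LF[4]=5
  step 6: row=5, L[5]='t', prepend. Next row=LF[5]=7
  step 7: row=7, L[7]='t', prepend. Next row=LF[7]=8
  step 8: row=8, L[8]='a', prepend. Next row=LF[8]=3
  step 9: row=3, L[3]='t', prepend. Next row=LF[3]=6
Reversed output: tattooR5$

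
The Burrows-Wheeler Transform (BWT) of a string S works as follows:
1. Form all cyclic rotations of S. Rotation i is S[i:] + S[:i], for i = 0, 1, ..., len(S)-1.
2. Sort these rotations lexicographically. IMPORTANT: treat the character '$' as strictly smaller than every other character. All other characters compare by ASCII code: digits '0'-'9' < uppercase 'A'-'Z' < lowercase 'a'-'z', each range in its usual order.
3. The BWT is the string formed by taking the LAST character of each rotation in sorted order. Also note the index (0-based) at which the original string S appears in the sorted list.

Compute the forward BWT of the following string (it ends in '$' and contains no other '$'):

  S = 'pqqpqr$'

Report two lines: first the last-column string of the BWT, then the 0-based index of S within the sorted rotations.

Answer: r$qqppq
1

Derivation:
All 7 rotations (rotation i = S[i:]+S[:i]):
  rot[0] = pqqpqr$
  rot[1] = qqpqr$p
  rot[2] = qpqr$pq
  rot[3] = pqr$pqq
  rot[4] = qr$pqqp
  rot[5] = r$pqqpq
  rot[6] = $pqqpqr
Sorted (with $ < everything):
  sorted[0] = $pqqpqr  (last char: 'r')
  sorted[1] = pqqpqr$  (last char: '$')
  sorted[2] = pqr$pqq  (last char: 'q')
  sorted[3] = qpqr$pq  (last char: 'q')
  sorted[4] = qqpqr$p  (last char: 'p')
  sorted[5] = qr$pqqp  (last char: 'p')
  sorted[6] = r$pqqpq  (last char: 'q')
Last column: r$qqppq
Original string S is at sorted index 1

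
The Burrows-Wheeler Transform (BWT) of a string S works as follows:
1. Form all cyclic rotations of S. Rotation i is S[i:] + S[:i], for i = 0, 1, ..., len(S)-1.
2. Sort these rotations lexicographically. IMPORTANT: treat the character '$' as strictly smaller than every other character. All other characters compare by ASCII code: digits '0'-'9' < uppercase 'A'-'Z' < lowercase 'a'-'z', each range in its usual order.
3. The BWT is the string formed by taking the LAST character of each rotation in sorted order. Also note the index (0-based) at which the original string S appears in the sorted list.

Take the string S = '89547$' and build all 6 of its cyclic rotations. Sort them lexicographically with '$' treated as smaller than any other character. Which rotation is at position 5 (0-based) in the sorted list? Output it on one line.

Answer: 9547$8

Derivation:
All 6 rotations (rotation i = S[i:]+S[:i]):
  rot[0] = 89547$
  rot[1] = 9547$8
  rot[2] = 547$89
  rot[3] = 47$895
  rot[4] = 7$8954
  rot[5] = $89547
Sorted (with $ < everything):
  sorted[0] = $89547
  sorted[1] = 47$895
  sorted[2] = 547$89
  sorted[3] = 7$8954
  sorted[4] = 89547$
  sorted[5] = 9547$8
sorted[5] = 9547$8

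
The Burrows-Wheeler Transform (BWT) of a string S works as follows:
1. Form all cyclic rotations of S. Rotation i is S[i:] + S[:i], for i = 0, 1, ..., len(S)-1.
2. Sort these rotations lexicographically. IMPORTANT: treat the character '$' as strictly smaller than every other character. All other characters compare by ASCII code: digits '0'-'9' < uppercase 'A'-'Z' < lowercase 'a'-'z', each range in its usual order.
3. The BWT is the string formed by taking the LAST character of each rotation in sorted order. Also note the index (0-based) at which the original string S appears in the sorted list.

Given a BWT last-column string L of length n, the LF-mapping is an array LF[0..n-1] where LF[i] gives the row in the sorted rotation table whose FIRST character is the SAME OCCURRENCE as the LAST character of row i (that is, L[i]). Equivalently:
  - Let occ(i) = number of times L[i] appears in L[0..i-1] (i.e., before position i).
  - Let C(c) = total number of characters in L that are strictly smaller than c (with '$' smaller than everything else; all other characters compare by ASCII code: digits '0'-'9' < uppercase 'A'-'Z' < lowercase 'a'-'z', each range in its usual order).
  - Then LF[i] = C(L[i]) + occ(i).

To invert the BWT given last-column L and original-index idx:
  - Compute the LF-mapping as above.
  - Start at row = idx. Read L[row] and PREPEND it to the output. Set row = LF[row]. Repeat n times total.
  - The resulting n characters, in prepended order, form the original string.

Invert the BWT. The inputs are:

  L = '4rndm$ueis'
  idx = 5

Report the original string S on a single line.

LF mapping: 1 7 6 2 5 0 9 3 4 8
Walk LF starting at row 5, prepending L[row]:
  step 1: row=5, L[5]='$', prepend. Next row=LF[5]=0
  step 2: row=0, L[0]='4', prepend. Next row=LF[0]=1
  step 3: row=1, L[1]='r', prepend. Next row=LF[1]=7
  step 4: row=7, L[7]='e', prepend. Next row=LF[7]=3
  step 5: row=3, L[3]='d', prepend. Next row=LF[3]=2
  step 6: row=2, L[2]='n', prepend. Next row=LF[2]=6
  step 7: row=6, L[6]='u', prepend. Next row=LF[6]=9
  step 8: row=9, L[9]='s', prepend. Next row=LF[9]=8
  step 9: row=8, L[8]='i', prepend. Next row=LF[8]=4
  step 10: row=4, L[4]='m', prepend. Next row=LF[4]=5
Reversed output: misunder4$

Answer: misunder4$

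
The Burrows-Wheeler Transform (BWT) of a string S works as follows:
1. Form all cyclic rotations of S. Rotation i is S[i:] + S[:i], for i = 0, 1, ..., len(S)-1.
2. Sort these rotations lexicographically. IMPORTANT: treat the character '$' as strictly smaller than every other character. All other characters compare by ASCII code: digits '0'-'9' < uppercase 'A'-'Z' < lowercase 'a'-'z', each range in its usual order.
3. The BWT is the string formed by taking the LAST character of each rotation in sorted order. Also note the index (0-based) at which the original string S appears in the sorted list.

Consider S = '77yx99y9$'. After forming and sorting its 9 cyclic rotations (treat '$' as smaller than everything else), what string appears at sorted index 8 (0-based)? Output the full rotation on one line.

Answer: yx99y9$77

Derivation:
All 9 rotations (rotation i = S[i:]+S[:i]):
  rot[0] = 77yx99y9$
  rot[1] = 7yx99y9$7
  rot[2] = yx99y9$77
  rot[3] = x99y9$77y
  rot[4] = 99y9$77yx
  rot[5] = 9y9$77yx9
  rot[6] = y9$77yx99
  rot[7] = 9$77yx99y
  rot[8] = $77yx99y9
Sorted (with $ < everything):
  sorted[0] = $77yx99y9
  sorted[1] = 77yx99y9$
  sorted[2] = 7yx99y9$7
  sorted[3] = 9$77yx99y
  sorted[4] = 99y9$77yx
  sorted[5] = 9y9$77yx9
  sorted[6] = x99y9$77y
  sorted[7] = y9$77yx99
  sorted[8] = yx99y9$77
sorted[8] = yx99y9$77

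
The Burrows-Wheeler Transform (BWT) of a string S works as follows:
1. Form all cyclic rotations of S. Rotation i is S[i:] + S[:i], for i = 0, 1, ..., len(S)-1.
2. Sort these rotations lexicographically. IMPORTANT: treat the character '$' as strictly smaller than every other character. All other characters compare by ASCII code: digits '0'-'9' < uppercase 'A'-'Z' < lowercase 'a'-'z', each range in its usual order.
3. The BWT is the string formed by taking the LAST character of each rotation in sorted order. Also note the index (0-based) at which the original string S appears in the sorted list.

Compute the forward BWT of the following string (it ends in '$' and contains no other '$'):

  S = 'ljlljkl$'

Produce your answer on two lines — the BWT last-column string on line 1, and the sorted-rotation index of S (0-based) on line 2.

Answer: llljkl$j
6

Derivation:
All 8 rotations (rotation i = S[i:]+S[:i]):
  rot[0] = ljlljkl$
  rot[1] = jlljkl$l
  rot[2] = lljkl$lj
  rot[3] = ljkl$ljl
  rot[4] = jkl$ljll
  rot[5] = kl$ljllj
  rot[6] = l$ljlljk
  rot[7] = $ljlljkl
Sorted (with $ < everything):
  sorted[0] = $ljlljkl  (last char: 'l')
  sorted[1] = jkl$ljll  (last char: 'l')
  sorted[2] = jlljkl$l  (last char: 'l')
  sorted[3] = kl$ljllj  (last char: 'j')
  sorted[4] = l$ljlljk  (last char: 'k')
  sorted[5] = ljkl$ljl  (last char: 'l')
  sorted[6] = ljlljkl$  (last char: '$')
  sorted[7] = lljkl$lj  (last char: 'j')
Last column: llljkl$j
Original string S is at sorted index 6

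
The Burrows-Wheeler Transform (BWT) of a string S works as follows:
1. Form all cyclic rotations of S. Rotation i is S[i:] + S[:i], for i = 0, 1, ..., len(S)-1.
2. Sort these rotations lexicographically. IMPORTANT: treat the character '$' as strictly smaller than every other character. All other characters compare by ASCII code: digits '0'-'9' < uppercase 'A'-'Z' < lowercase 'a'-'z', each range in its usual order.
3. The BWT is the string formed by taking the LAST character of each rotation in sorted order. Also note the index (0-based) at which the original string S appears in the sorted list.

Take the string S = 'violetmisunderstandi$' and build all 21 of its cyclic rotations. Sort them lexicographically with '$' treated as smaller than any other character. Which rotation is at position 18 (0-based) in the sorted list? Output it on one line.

Answer: tmisunderstandi$viole

Derivation:
All 21 rotations (rotation i = S[i:]+S[:i]):
  rot[0] = violetmisunderstandi$
  rot[1] = ioletmisunderstandi$v
  rot[2] = oletmisunderstandi$vi
  rot[3] = letmisunderstandi$vio
  rot[4] = etmisunderstandi$viol
  rot[5] = tmisunderstandi$viole
  rot[6] = misunderstandi$violet
  rot[7] = isunderstandi$violetm
  rot[8] = sunderstandi$violetmi
  rot[9] = understandi$violetmis
  rot[10] = nderstandi$violetmisu
  rot[11] = derstandi$violetmisun
  rot[12] = erstandi$violetmisund
  rot[13] = rstandi$violetmisunde
  rot[14] = standi$violetmisunder
  rot[15] = tandi$violetmisunders
  rot[16] = andi$violetmisunderst
  rot[17] = ndi$violetmisundersta
  rot[18] = di$violetmisunderstan
  rot[19] = i$violetmisunderstand
  rot[20] = $violetmisunderstandi
Sorted (with $ < everything):
  sorted[0] = $violetmisunderstandi
  sorted[1] = andi$violetmisunderst
  sorted[2] = derstandi$violetmisun
  sorted[3] = di$violetmisunderstan
  sorted[4] = erstandi$violetmisund
  sorted[5] = etmisunderstandi$viol
  sorted[6] = i$violetmisunderstand
  sorted[7] = ioletmisunderstandi$v
  sorted[8] = isunderstandi$violetm
  sorted[9] = letmisunderstandi$vio
  sorted[10] = misunderstandi$violet
  sorted[11] = nderstandi$violetmisu
  sorted[12] = ndi$violetmisundersta
  sorted[13] = oletmisunderstandi$vi
  sorted[14] = rstandi$violetmisunde
  sorted[15] = standi$violetmisunder
  sorted[16] = sunderstandi$violetmi
  sorted[17] = tandi$violetmisunders
  sorted[18] = tmisunderstandi$viole
  sorted[19] = understandi$violetmis
  sorted[20] = violetmisunderstandi$
sorted[18] = tmisunderstandi$viole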